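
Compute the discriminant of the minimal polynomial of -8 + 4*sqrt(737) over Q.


The element -8 + 4*sqrt(737) has minimal polynomial:
x^2 + 16*x - 11728
Discriminant = (16)^2 - 4*(-11728)
= 256 + 46912
= 47168

47168


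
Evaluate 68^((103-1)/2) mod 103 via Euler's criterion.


p = 103 is prime and the exponent is (p-1)/2 = 51, so by Euler's criterion 68^51 = (68/103) = +1 or -1 mod 103.
Compute by square-and-multiply:
  51 = 32 + 16 + 2 + 1 (binary 110011)
  Repeated squaring mod 103: 68^1 = 68, 68^2 = 92, 68^4 = 18, 68^8 = 15, 68^16 = 19, 68^32 = 52
  68^51 = 68^32 * 68^16 * 68^2 * 68^1 = 52 * 19 * 92 * 68 mod 103
    52 * 19 = 988 = 61 mod 103
    61 * 92 = 5612 = 50 mod 103
    50 * 68 = 3400 = 1 mod 103
  68^51 = 1 mod 103
Result 1: 68 is a quadratic residue mod 103.
68^51 mod 103 = 1

1


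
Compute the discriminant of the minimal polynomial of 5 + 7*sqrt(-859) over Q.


The element 5 + 7*sqrt(-859) has minimal polynomial:
x^2 - 10*x + 42116
Discriminant = (-10)^2 - 4*(42116)
= 100 - 168464
= -168364

-168364


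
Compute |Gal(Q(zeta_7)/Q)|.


|Gal(Q(zeta_7)/Q)| = phi(7)
= 6

6


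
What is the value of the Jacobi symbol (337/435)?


Compute (337/435) via quadratic reciprocity:
  reciprocity: (337/435) -> +(435/337)
  reduce: (98/337)
  pull out 2: (2/337) = +1  (since 337 mod 8 = 1)
  reciprocity: (49/337) -> +(337/49)
  reduce: (43/49)
  reciprocity: (43/49) -> +(49/43)
  reduce: (6/43)
  pull out 2: (2/43) = -1  (since 43 mod 8 = 3)
  reciprocity: (3/43) -> -(43/3)
  reduce: (1/3)
  (1/3) = 1
Product of signs = 1

1


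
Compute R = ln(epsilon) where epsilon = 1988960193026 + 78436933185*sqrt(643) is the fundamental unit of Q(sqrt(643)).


epsilon = 1988960193026 + 78436933185*sqrt(643)
= 3.9779e+12
R = ln(3.9779e+12)
= 29.0118

29.0118


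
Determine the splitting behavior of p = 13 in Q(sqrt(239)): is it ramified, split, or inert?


K = Q(sqrt(239)). Since d mod 4 = 3, disc(K) = 956.
Check p | disc: 956 mod 13 = 7.
p does not divide disc. Compute Legendre symbol (d/p):
5^((13-1)/2) mod 13 = -1
(d/p) = -1, so p is inert: (p) stays prime with e=1, f=2, g=1.
Therefore p is inert.

inert


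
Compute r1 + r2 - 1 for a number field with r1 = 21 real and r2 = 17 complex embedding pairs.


By Dirichlet's unit theorem:
rank = r1 + r2 - 1
= 21 + 17 - 1
= 37

37


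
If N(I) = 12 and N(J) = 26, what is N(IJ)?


N(IJ) = N(I) * N(J)
= 12 * 26
= 312

312


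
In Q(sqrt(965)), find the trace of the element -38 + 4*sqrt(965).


Tr(a + b*sqrt(d)) = (a + b*sqrt(d)) + (a - b*sqrt(d)) = 2a
= 2 * (-38)
= -76

-76


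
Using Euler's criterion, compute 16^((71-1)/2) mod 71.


p = 71 is prime and the exponent is (p-1)/2 = 35, so by Euler's criterion 16^35 = (16/71) = +1 or -1 mod 71.
Compute by square-and-multiply:
  35 = 32 + 2 + 1 (binary 100011)
  Repeated squaring mod 71: 16^1 = 16, 16^2 = 43, 16^4 = 3, 16^8 = 9, 16^16 = 10, 16^32 = 29
  16^35 = 16^32 * 16^2 * 16^1 = 29 * 43 * 16 mod 71
    29 * 43 = 1247 = 40 mod 71
    40 * 16 = 640 = 1 mod 71
  16^35 = 1 mod 71
Result 1: 16 is a quadratic residue mod 71.
16^35 mod 71 = 1

1


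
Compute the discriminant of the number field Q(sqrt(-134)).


For K = Q(sqrt(d)) with d squarefree: disc(K) = d if d = 1 mod 4, and disc(K) = 4d if d = 2 or 3 mod 4.
Here d = -134, and d mod 4 = 2.
d = 2 mod 4, not 1 (O_K = Z[sqrt(d)]), so disc(K) = 4d = 4 * (-134) = -536

-536


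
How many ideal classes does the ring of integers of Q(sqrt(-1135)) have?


K = Q(sqrt(-1135)). d mod 4 = 1, so D = disc(K) = d = -1135
h(K) equals the number of primitive reduced positive-definite forms (a, b, c) = a*x^2 + b*x*y + c*y^2 with b^2 - 4ac = D,
where reduced means |b| <= a <= c, with b >= 0 whenever |b| = a or a = c, and primitive means gcd(a, b, c) = 1.
Reduced forces 3a^2 <= |D| = 1135, so 1 <= a <= 19; b must have the parity of D, and c = (b^2 - D)/(4a) must be an integer >= a.
Enumerate a = 1..19, b in [-a, a]:
  a=1: (1, 1, 284)  [1]
  a=2: (2, -1, 142), (2, 1, 142)  [2]
  a=3: none
  a=4: (4, -1, 71), (4, 1, 71)  [2]
  a=5: (5, 5, 58)  [1]
  a=6..7: none
  a=8: (8, -7, 37), (8, 7, 37)  [2]
  a=9: none
  a=10: (10, -5, 29), (10, 5, 29)  [2]
  a=11: (11, -3, 26), (11, 3, 26)  [2]
  a=12: none
  a=13: (13, -3, 22), (13, 3, 22)  [2]
  a=14..15: none
  a=16: (16, -9, 19), (16, 9, 19)  [2]
  a=17: (17, -15, 20), (17, 15, 20)  [2]
  a=18..19: none
Total reduced forms: 1 + 2 + 2 + 1 + 2 + 2 + 2 + 2 + 2 + 2 = 18
h = 18

18


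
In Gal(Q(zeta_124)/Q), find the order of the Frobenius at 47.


The Frobenius at p in Gal(Q(zeta_n)/Q) = (Z/nZ)* is the class of p, so its order is ord_124(47), the smallest k >= 1 with 47^k = 1 mod 124.
n = 124 = 2^2 * 31, phi(124) = 60; the order divides phi(n).
Divisors of 60: 1, 2, 3, 4, 5, 6, 10, 12, 15, 20, 30, 60
Repeated squaring mod 124: 47^1 = 47, 47^2 = 101, 47^4 = 33, 47^8 = 97, 47^16 = 109, 47^32 = 101
Test divisors in increasing order:
  k=1: 47^1 = 47 mod 124
  k=2: 47^2 = 101 mod 124
  k=3: 47^3 = 101 * 47 = 35 mod 124
  k=4: 47^4 = 33 mod 124
  k=5: 47^5 = 33 * 47 = 63 mod 124
  k=6: 47^6 = 33 * 101 = 109 mod 124
  k=10: 47^10 = 97 * 101 = 1 mod 124  <- first divisor giving 1
Order = 10

10


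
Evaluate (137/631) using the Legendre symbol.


p = 631 is prime, so compute (137/631) with the reciprocity algorithm (Jacobi-symbol steps: pull out 2s via (2/n), flip via reciprocity, reduce):
  reciprocity: (137/631) -> +(631/137)
  reduce: (83/137)
  reciprocity: (83/137) -> +(137/83)
  reduce: (54/83)
  pull out 2: (2/83) = -1  (since 83 mod 8 = 3)
  reciprocity: (27/83) -> -(83/27)
  reduce: (2/27)
  pull out 2: (2/27) = -1  (since 27 mod 8 = 3)
  (1/27) = 1
Product of signs = -1
(137/631) = -1

-1


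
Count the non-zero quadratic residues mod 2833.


For prime p, the number of non-zero quadratic residues is (p-1)/2.
= (2833-1)/2
= 1416

1416


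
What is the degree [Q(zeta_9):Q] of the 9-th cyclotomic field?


The degree equals Euler's totient phi(9).
9 = 3^2
phi(9) = 6

6


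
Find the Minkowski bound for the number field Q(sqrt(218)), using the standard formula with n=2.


d = 218, d mod 4 = 2, so disc(K) = 4d = 872; |disc(K)| = 872
Real quadratic field, so n = 2, s = r2 = 0, r1 = 2
M = (n!/n^n) * (4/pi)^s * sqrt(|disc(K)|) = (2!/2^2) * (4/pi)^0 * sqrt(872)
= 0.5 * 1.000000 * 29.529646
= 14.7648

14.7648


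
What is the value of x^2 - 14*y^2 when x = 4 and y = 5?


x^2 - d*y^2
= 4^2 - 14*5^2
= 16 - 350
= -334

-334


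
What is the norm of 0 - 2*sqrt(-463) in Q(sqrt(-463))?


N(a + b*sqrt(d)) = a^2 - d*b^2
= (0)^2 - (-463)*(-2)^2
= 0 + 1852
= 1852

1852


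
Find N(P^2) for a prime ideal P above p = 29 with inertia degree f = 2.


N(P^a) = p^(a*f)
= 29^(2*2)
= 29^4
= 707281

707281


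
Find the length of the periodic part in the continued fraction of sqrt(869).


Run the CF algorithm for sqrt(869).
a_0 = floor(sqrt(869)) = 29; set m_0=0, q_0=1.
Recurrence: m' = q*a - m,  q' = (d - m'^2)/q,  a' = floor((a_0 + m')/q').
  step 1: m=29, q=28, a=2
  step 2: m=27, q=5, a=11
  step 3: m=28, q=17, a=3
  step 4: m=23, q=20, a=2
  step 5: m=17, q=29, a=1
  step 6: m=12, q=25, a=1
  step 7: m=13, q=28, a=1
  step 8: m=15, q=23, a=1
  step 9: m=8, q=35, a=1
  step 10: m=27, q=4, a=14
  step 11: m=29, q=7, a=8
  step 12: m=27, q=20, a=2
  step 13: m=13, q=35, a=1
  step 14: m=22, q=11, a=4
  step 15: m=22, q=35, a=1
  step 16: m=13, q=20, a=2
  step 17: m=27, q=7, a=8
  step 18: m=29, q=4, a=14
  step 19: m=27, q=35, a=1
  step 20: m=8, q=23, a=1
  step 21: m=15, q=28, a=1
  step 22: m=13, q=25, a=1
  step 23: m=12, q=29, a=1
  step 24: m=17, q=20, a=2
  step 25: m=23, q=17, a=3
  step 26: m=28, q=5, a=11
  step 27: m=27, q=28, a=2
  step 28: m=29, q=1, a=58
a_28 = 2*a_0 = 58, so the period closes here.
sqrt(869) = [29; 2, 11, 3, 2, 1, 1, 1, 1, 1, 14, 8, 2, 1, 4, 1, 2, 8, 14, 1, 1, 1, 1, 1, 2, 3, 11, 2, 58]
Period length = 28

28


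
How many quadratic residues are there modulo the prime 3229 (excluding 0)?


For prime p, the number of non-zero quadratic residues is (p-1)/2.
= (3229-1)/2
= 1614

1614


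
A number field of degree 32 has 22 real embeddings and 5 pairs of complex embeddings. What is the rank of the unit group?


By Dirichlet's unit theorem:
rank = r1 + r2 - 1
= 22 + 5 - 1
= 26

26


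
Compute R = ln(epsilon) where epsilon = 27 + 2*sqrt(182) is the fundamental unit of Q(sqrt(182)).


epsilon = 27 + 2*sqrt(182)
= 53.9815
R = ln(53.9815)
= 3.9886

3.9886


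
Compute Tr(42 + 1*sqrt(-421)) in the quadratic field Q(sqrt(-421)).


Tr(a + b*sqrt(d)) = (a + b*sqrt(d)) + (a - b*sqrt(d)) = 2a
= 2 * (42)
= 84

84


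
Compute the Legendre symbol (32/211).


p = 211 is prime, so compute (32/211) with the reciprocity algorithm (Jacobi-symbol steps: pull out 2s via (2/n), flip via reciprocity, reduce):
  pull out 2: (2/211) = -1  (since 211 mod 8 = 3)
  pull out 2: (2/211) = -1  (since 211 mod 8 = 3)
  pull out 2: (2/211) = -1  (since 211 mod 8 = 3)
  pull out 2: (2/211) = -1  (since 211 mod 8 = 3)
  pull out 2: (2/211) = -1  (since 211 mod 8 = 3)
  (1/211) = 1
Product of signs = -1
(32/211) = -1

-1


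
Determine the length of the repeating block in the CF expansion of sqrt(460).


Run the CF algorithm for sqrt(460).
a_0 = floor(sqrt(460)) = 21; set m_0=0, q_0=1.
Recurrence: m' = q*a - m,  q' = (d - m'^2)/q,  a' = floor((a_0 + m')/q').
  step 1: m=21, q=19, a=2
  step 2: m=17, q=9, a=4
  step 3: m=19, q=11, a=3
  step 4: m=14, q=24, a=1
  step 5: m=10, q=15, a=2
  step 6: m=20, q=4, a=10
  step 7: m=20, q=15, a=2
  step 8: m=10, q=24, a=1
  step 9: m=14, q=11, a=3
  step 10: m=19, q=9, a=4
  step 11: m=17, q=19, a=2
  step 12: m=21, q=1, a=42
a_12 = 2*a_0 = 42, so the period closes here.
sqrt(460) = [21; 2, 4, 3, 1, 2, 10, 2, 1, 3, 4, 2, 42]
Period length = 12

12


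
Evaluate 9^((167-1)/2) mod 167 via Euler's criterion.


p = 167 is prime and the exponent is (p-1)/2 = 83, so by Euler's criterion 9^83 = (9/167) = +1 or -1 mod 167.
Compute by square-and-multiply:
  83 = 64 + 16 + 2 + 1 (binary 1010011)
  Repeated squaring mod 167: 9^1 = 9, 9^2 = 81, 9^4 = 48, 9^8 = 133, 9^16 = 154, 9^32 = 2, 9^64 = 4
  9^83 = 9^64 * 9^16 * 9^2 * 9^1 = 4 * 154 * 81 * 9 mod 167
    4 * 154 = 616 = 115 mod 167
    115 * 81 = 9315 = 130 mod 167
    130 * 9 = 1170 = 1 mod 167
  9^83 = 1 mod 167
Result 1: 9 is a quadratic residue mod 167.
9^83 mod 167 = 1

1


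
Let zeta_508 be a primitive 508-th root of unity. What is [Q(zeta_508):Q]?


The degree equals Euler's totient phi(508).
508 = 2^2 * 127
phi(508) = 252

252


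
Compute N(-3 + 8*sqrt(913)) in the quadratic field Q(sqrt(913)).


N(a + b*sqrt(d)) = a^2 - d*b^2
= (-3)^2 - (913)*(8)^2
= 9 - 58432
= -58423

-58423


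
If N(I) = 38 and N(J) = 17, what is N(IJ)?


N(IJ) = N(I) * N(J)
= 38 * 17
= 646

646


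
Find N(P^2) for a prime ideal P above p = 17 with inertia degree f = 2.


N(P^a) = p^(a*f)
= 17^(2*2)
= 17^4
= 83521

83521


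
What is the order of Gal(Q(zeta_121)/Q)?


|Gal(Q(zeta_121)/Q)| = phi(121)
= 110

110


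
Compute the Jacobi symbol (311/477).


Compute (311/477) via quadratic reciprocity:
  reciprocity: (311/477) -> +(477/311)
  reduce: (166/311)
  pull out 2: (2/311) = +1  (since 311 mod 8 = 7)
  reciprocity: (83/311) -> -(311/83)
  reduce: (62/83)
  pull out 2: (2/83) = -1  (since 83 mod 8 = 3)
  reciprocity: (31/83) -> -(83/31)
  reduce: (21/31)
  reciprocity: (21/31) -> +(31/21)
  reduce: (10/21)
  pull out 2: (2/21) = -1  (since 21 mod 8 = 5)
  reciprocity: (5/21) -> +(21/5)
  reduce: (1/5)
  (1/5) = 1
Product of signs = 1

1


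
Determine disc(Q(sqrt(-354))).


For K = Q(sqrt(d)) with d squarefree: disc(K) = d if d = 1 mod 4, and disc(K) = 4d if d = 2 or 3 mod 4.
Here d = -354, and d mod 4 = 2.
d = 2 mod 4, not 1 (O_K = Z[sqrt(d)]), so disc(K) = 4d = 4 * (-354) = -1416

-1416


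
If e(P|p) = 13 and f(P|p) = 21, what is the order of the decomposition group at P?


|D_P| = e * f
= 13 * 21
= 273

273


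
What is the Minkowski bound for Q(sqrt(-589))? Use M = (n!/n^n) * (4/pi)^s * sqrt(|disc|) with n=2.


d = -589, d mod 4 = 3, so disc(K) = 4d = -2356; |disc(K)| = 2356
Imaginary quadratic field, so n = 2, s = r2 = 1, r1 = 0
M = (n!/n^n) * (4/pi)^s * sqrt(|disc(K)|) = (2!/2^2) * (4/pi)^1 * sqrt(2356)
= 0.5 * 1.273240 * 48.538644
= 30.9007

30.9007


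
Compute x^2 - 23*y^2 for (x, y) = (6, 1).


x^2 - d*y^2
= 6^2 - 23*1^2
= 36 - 23
= 13

13


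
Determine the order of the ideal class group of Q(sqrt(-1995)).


K = Q(sqrt(-1995)). d mod 4 = 1, so D = disc(K) = d = -1995
h(K) equals the number of primitive reduced positive-definite forms (a, b, c) = a*x^2 + b*x*y + c*y^2 with b^2 - 4ac = D,
where reduced means |b| <= a <= c, with b >= 0 whenever |b| = a or a = c, and primitive means gcd(a, b, c) = 1.
Reduced forces 3a^2 <= |D| = 1995, so 1 <= a <= 25; b must have the parity of D, and c = (b^2 - D)/(4a) must be an integer >= a.
Enumerate a = 1..25, b in [-a, a]:
  a=1: (1, 1, 499)  [1]
  a=2: none
  a=3: (3, 3, 167)  [1]
  a=4: none
  a=5: (5, 5, 101)  [1]
  a=6: none
  a=7: (7, 7, 73)  [1]
  a=8..14: none
  a=15: (15, 15, 37)  [1]
  a=16..18: none
  a=19: (19, 19, 31)  [1]
  a=20: none
  a=21: (21, 21, 29)  [1]
  a=22: none
  a=23: (23, 11, 23)  [1]
  a=24..25: none
Total reduced forms: 1 + 1 + 1 + 1 + 1 + 1 + 1 + 1 = 8
h = 8

8


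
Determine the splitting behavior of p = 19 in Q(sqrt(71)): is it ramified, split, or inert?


K = Q(sqrt(71)). Since d mod 4 = 3, disc(K) = 284.
Check p | disc: 284 mod 19 = 18.
p does not divide disc. Compute Legendre symbol (d/p):
14^((19-1)/2) mod 19 = -1
(d/p) = -1, so p is inert: (p) stays prime with e=1, f=2, g=1.
Therefore p is inert.

inert


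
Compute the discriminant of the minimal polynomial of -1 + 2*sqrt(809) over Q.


The element -1 + 2*sqrt(809) has minimal polynomial:
x^2 + 2*x - 3235
Discriminant = (2)^2 - 4*(-3235)
= 4 + 12940
= 12944

12944


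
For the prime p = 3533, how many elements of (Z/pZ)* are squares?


For prime p, the number of non-zero quadratic residues is (p-1)/2.
= (3533-1)/2
= 1766

1766


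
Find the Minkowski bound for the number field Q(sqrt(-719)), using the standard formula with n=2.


d = -719, d mod 4 = 1, so disc(K) = d = -719; |disc(K)| = 719
Imaginary quadratic field, so n = 2, s = r2 = 1, r1 = 0
M = (n!/n^n) * (4/pi)^s * sqrt(|disc(K)|) = (2!/2^2) * (4/pi)^1 * sqrt(719)
= 0.5 * 1.273240 * 26.814175
= 17.0704

17.0704


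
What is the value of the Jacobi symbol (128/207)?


Compute (128/207) via quadratic reciprocity:
  pull out 2: (2/207) = +1  (since 207 mod 8 = 7)
  pull out 2: (2/207) = +1  (since 207 mod 8 = 7)
  pull out 2: (2/207) = +1  (since 207 mod 8 = 7)
  pull out 2: (2/207) = +1  (since 207 mod 8 = 7)
  pull out 2: (2/207) = +1  (since 207 mod 8 = 7)
  pull out 2: (2/207) = +1  (since 207 mod 8 = 7)
  pull out 2: (2/207) = +1  (since 207 mod 8 = 7)
  (1/207) = 1
Product of signs = 1

1


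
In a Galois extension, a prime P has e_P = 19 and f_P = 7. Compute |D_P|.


|D_P| = e * f
= 19 * 7
= 133

133


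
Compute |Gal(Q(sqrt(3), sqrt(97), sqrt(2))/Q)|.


The 3 square roots of distinct primes are multiplicatively independent over Q,
so [K:Q] = 2^3 and Gal(K/Q) is isomorphic to (Z/2Z)^3.
|Gal| = 2^3 = 8

8


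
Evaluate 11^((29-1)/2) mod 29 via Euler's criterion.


p = 29 is prime and the exponent is (p-1)/2 = 14, so by Euler's criterion 11^14 = (11/29) = +1 or -1 mod 29.
Compute by square-and-multiply:
  14 = 8 + 4 + 2 (binary 1110)
  Repeated squaring mod 29: 11^1 = 11, 11^2 = 5, 11^4 = 25, 11^8 = 16
  11^14 = 11^8 * 11^4 * 11^2 = 16 * 25 * 5 mod 29
    16 * 25 = 400 = 23 mod 29
    23 * 5 = 115 = 28 mod 29
  11^14 = 28 mod 29
Result 28 = p - 1 = -1 mod 29: 11 is a quadratic non-residue mod 29. As a residue in [0, p-1] the value is 28.
11^14 mod 29 = 28

28


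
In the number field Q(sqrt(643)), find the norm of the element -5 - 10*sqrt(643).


N(a + b*sqrt(d)) = a^2 - d*b^2
= (-5)^2 - (643)*(-10)^2
= 25 - 64300
= -64275

-64275


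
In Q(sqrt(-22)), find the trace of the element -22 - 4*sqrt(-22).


Tr(a + b*sqrt(d)) = (a + b*sqrt(d)) + (a - b*sqrt(d)) = 2a
= 2 * (-22)
= -44

-44


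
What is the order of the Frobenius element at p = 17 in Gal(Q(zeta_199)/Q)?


The Frobenius at p in Gal(Q(zeta_n)/Q) = (Z/nZ)* is the class of p, so its order is ord_199(17), the smallest k >= 1 with 17^k = 1 mod 199.
n = 199 = 199, phi(199) = 198; the order divides phi(n).
Divisors of 198: 1, 2, 3, 6, 9, 11, 18, 22, 33, 66, 99, 198
Repeated squaring mod 199: 17^1 = 17, 17^2 = 90, 17^4 = 140, 17^8 = 98, 17^16 = 52, 17^32 = 117, 17^64 = 157, 17^128 = 172
Test divisors in increasing order:
  k=1: 17^1 = 17 mod 199
  k=2: 17^2 = 90 mod 199
  k=3: 17^3 = 90 * 17 = 137 mod 199
  k=6: 17^6 = 140 * 90 = 63 mod 199
  k=9: 17^9 = 98 * 17 = 74 mod 199
  k=11: 17^11 = 98 * 90 * 17 = 93 mod 199
  k=18: 17^18 = 52 * 90 = 103 mod 199
  k=22: 17^22 = 52 * 140 * 90 = 92 mod 199
  k=33: 17^33 = 117 * 17 = 198 mod 199
  k=66: 17^66 = 157 * 90 = 1 mod 199  <- first divisor giving 1
Order = 66

66


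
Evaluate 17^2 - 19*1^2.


x^2 - d*y^2
= 17^2 - 19*1^2
= 289 - 19
= 270

270


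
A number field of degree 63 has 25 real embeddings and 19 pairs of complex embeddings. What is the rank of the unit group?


By Dirichlet's unit theorem:
rank = r1 + r2 - 1
= 25 + 19 - 1
= 43

43


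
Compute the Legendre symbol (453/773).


p = 773 is prime, so compute (453/773) with the reciprocity algorithm (Jacobi-symbol steps: pull out 2s via (2/n), flip via reciprocity, reduce):
  reciprocity: (453/773) -> +(773/453)
  reduce: (320/453)
  pull out 2: (2/453) = -1  (since 453 mod 8 = 5)
  pull out 2: (2/453) = -1  (since 453 mod 8 = 5)
  pull out 2: (2/453) = -1  (since 453 mod 8 = 5)
  pull out 2: (2/453) = -1  (since 453 mod 8 = 5)
  pull out 2: (2/453) = -1  (since 453 mod 8 = 5)
  pull out 2: (2/453) = -1  (since 453 mod 8 = 5)
  reciprocity: (5/453) -> +(453/5)
  reduce: (3/5)
  reciprocity: (3/5) -> +(5/3)
  reduce: (2/3)
  pull out 2: (2/3) = -1  (since 3 mod 8 = 3)
  (1/3) = 1
Product of signs = -1
(453/773) = -1

-1


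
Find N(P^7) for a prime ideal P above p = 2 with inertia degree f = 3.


N(P^a) = p^(a*f)
= 2^(7*3)
= 2^21
= 2097152

2097152


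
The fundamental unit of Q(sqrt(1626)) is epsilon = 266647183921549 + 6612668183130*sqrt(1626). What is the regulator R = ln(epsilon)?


epsilon = 266647183921549 + 6612668183130*sqrt(1626)
= 5.3329e+14
R = ln(5.3329e+14)
= 33.9101

33.9101


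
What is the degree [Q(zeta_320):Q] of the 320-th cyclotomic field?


The degree equals Euler's totient phi(320).
320 = 2^6 * 5
phi(320) = 128

128


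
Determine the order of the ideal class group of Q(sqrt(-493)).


K = Q(sqrt(-493)). d mod 4 = 3, so D = disc(K) = 4d = -1972
h(K) equals the number of primitive reduced positive-definite forms (a, b, c) = a*x^2 + b*x*y + c*y^2 with b^2 - 4ac = D,
where reduced means |b| <= a <= c, with b >= 0 whenever |b| = a or a = c, and primitive means gcd(a, b, c) = 1.
Reduced forces 3a^2 <= |D| = 1972, so 1 <= a <= 25; b must have the parity of D, and c = (b^2 - D)/(4a) must be an integer >= a.
Enumerate a = 1..25, b in [-a, a]:
  a=1: (1, 0, 493)  [1]
  a=2: (2, 2, 247)  [1]
  a=3..6: none
  a=7: (7, -4, 71), (7, 4, 71)  [2]
  a=8..12: none
  a=13: (13, -2, 38), (13, 2, 38)  [2]
  a=14: (14, -10, 37), (14, 10, 37)  [2]
  a=15..16: none
  a=17: (17, 0, 29)  [1]
  a=18: none
  a=19: (19, -2, 26), (19, 2, 26)  [2]
  a=20..22: none
  a=23: (23, 12, 23)  [1]
  a=24..25: none
Total reduced forms: 1 + 1 + 2 + 2 + 2 + 1 + 2 + 1 = 12
h = 12

12


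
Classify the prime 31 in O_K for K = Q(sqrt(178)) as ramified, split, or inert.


K = Q(sqrt(178)). Since d mod 4 = 2, disc(K) = 712.
Check p | disc: 712 mod 31 = 30.
p does not divide disc. Compute Legendre symbol (d/p):
23^((31-1)/2) mod 31 = -1
(d/p) = -1, so p is inert: (p) stays prime with e=1, f=2, g=1.
Therefore p is inert.

inert


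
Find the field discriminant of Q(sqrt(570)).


For K = Q(sqrt(d)) with d squarefree: disc(K) = d if d = 1 mod 4, and disc(K) = 4d if d = 2 or 3 mod 4.
Here d = 570, and d mod 4 = 2.
d = 2 mod 4, not 1 (O_K = Z[sqrt(d)]), so disc(K) = 4d = 4 * (570) = 2280

2280


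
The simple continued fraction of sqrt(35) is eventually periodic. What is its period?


Run the CF algorithm for sqrt(35).
a_0 = floor(sqrt(35)) = 5; set m_0=0, q_0=1.
Recurrence: m' = q*a - m,  q' = (d - m'^2)/q,  a' = floor((a_0 + m')/q').
  step 1: m=5, q=10, a=1
  step 2: m=5, q=1, a=10
a_2 = 2*a_0 = 10, so the period closes here.
sqrt(35) = [5; 1, 10]
Period length = 2

2


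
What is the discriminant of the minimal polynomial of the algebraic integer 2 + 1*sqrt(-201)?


The element 2 + 1*sqrt(-201) has minimal polynomial:
x^2 - 4*x + 205
Discriminant = (-4)^2 - 4*(205)
= 16 - 820
= -804

-804


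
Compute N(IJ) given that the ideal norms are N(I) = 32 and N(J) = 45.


N(IJ) = N(I) * N(J)
= 32 * 45
= 1440

1440


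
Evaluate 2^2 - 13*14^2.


x^2 - d*y^2
= 2^2 - 13*14^2
= 4 - 2548
= -2544

-2544


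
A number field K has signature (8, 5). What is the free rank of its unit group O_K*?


By Dirichlet's unit theorem:
rank = r1 + r2 - 1
= 8 + 5 - 1
= 12

12


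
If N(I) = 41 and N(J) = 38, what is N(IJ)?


N(IJ) = N(I) * N(J)
= 41 * 38
= 1558

1558


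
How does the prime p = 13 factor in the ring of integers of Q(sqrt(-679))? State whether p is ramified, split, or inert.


K = Q(sqrt(-679)). Since d mod 4 = 1, disc(K) = -679.
Check p | disc: -679 mod 13 = 10.
p does not divide disc. Compute Legendre symbol (d/p):
10^((13-1)/2) mod 13 = 1
(d/p) = 1, so p splits: (p) = P*P' with e=1, f=1, g=2.
Therefore p is split.

split


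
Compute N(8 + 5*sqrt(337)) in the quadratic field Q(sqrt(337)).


N(a + b*sqrt(d)) = a^2 - d*b^2
= (8)^2 - (337)*(5)^2
= 64 - 8425
= -8361

-8361


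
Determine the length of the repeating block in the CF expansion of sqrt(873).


Run the CF algorithm for sqrt(873).
a_0 = floor(sqrt(873)) = 29; set m_0=0, q_0=1.
Recurrence: m' = q*a - m,  q' = (d - m'^2)/q,  a' = floor((a_0 + m')/q').
  step 1: m=29, q=32, a=1
  step 2: m=3, q=27, a=1
  step 3: m=24, q=11, a=4
  step 4: m=20, q=43, a=1
  step 5: m=23, q=8, a=6
  step 6: m=25, q=31, a=1
  step 7: m=6, q=27, a=1
  step 8: m=21, q=16, a=3
  step 9: m=27, q=9, a=6
  step 10: m=27, q=16, a=3
  step 11: m=21, q=27, a=1
  step 12: m=6, q=31, a=1
  step 13: m=25, q=8, a=6
  step 14: m=23, q=43, a=1
  step 15: m=20, q=11, a=4
  step 16: m=24, q=27, a=1
  step 17: m=3, q=32, a=1
  step 18: m=29, q=1, a=58
a_18 = 2*a_0 = 58, so the period closes here.
sqrt(873) = [29; 1, 1, 4, 1, 6, 1, 1, 3, 6, 3, 1, 1, 6, 1, 4, 1, 1, 58]
Period length = 18

18


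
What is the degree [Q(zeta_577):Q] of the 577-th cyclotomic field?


The degree equals Euler's totient phi(577).
577 = 577
phi(577) = 576

576


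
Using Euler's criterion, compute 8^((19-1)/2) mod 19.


p = 19 is prime and the exponent is (p-1)/2 = 9, so by Euler's criterion 8^9 = (8/19) = +1 or -1 mod 19.
Compute by square-and-multiply:
  9 = 8 + 1 (binary 1001)
  Repeated squaring mod 19: 8^1 = 8, 8^2 = 7, 8^4 = 11, 8^8 = 7
  8^9 = 8^8 * 8^1 = 7 * 8 mod 19
    7 * 8 = 56 = 18 mod 19
  8^9 = 18 mod 19
Result 18 = p - 1 = -1 mod 19: 8 is a quadratic non-residue mod 19. As a residue in [0, p-1] the value is 18.
8^9 mod 19 = 18

18


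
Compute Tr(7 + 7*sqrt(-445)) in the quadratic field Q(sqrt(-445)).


Tr(a + b*sqrt(d)) = (a + b*sqrt(d)) + (a - b*sqrt(d)) = 2a
= 2 * (7)
= 14

14


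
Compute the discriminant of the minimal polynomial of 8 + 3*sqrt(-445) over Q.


The element 8 + 3*sqrt(-445) has minimal polynomial:
x^2 - 16*x + 4069
Discriminant = (-16)^2 - 4*(4069)
= 256 - 16276
= -16020

-16020


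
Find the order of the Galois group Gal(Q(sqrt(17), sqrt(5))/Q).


The 2 square roots of distinct primes are multiplicatively independent over Q,
so [K:Q] = 2^2 and Gal(K/Q) is isomorphic to (Z/2Z)^2.
|Gal| = 2^2 = 4

4


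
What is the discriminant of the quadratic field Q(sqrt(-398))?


For K = Q(sqrt(d)) with d squarefree: disc(K) = d if d = 1 mod 4, and disc(K) = 4d if d = 2 or 3 mod 4.
Here d = -398, and d mod 4 = 2.
d = 2 mod 4, not 1 (O_K = Z[sqrt(d)]), so disc(K) = 4d = 4 * (-398) = -1592

-1592


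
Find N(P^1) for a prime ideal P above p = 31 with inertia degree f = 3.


N(P^a) = p^(a*f)
= 31^(1*3)
= 31^3
= 29791

29791


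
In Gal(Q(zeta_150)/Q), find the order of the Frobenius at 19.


The Frobenius at p in Gal(Q(zeta_n)/Q) = (Z/nZ)* is the class of p, so its order is ord_150(19), the smallest k >= 1 with 19^k = 1 mod 150.
n = 150 = 2 * 3 * 5^2, phi(150) = 40; the order divides phi(n).
Divisors of 40: 1, 2, 4, 5, 8, 10, 20, 40
Repeated squaring mod 150: 19^1 = 19, 19^2 = 61, 19^4 = 121, 19^8 = 91, 19^16 = 31, 19^32 = 61
Test divisors in increasing order:
  k=1: 19^1 = 19 mod 150
  k=2: 19^2 = 61 mod 150
  k=4: 19^4 = 121 mod 150
  k=5: 19^5 = 121 * 19 = 49 mod 150
  k=8: 19^8 = 91 mod 150
  k=10: 19^10 = 91 * 61 = 1 mod 150  <- first divisor giving 1
Order = 10

10


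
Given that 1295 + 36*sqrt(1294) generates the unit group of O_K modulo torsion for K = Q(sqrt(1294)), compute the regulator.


epsilon = 1295 + 36*sqrt(1294)
= 2589.9996
R = ln(2589.9996)
= 7.8594

7.8594


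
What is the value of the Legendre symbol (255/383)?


p = 383 is prime, so compute (255/383) with the reciprocity algorithm (Jacobi-symbol steps: pull out 2s via (2/n), flip via reciprocity, reduce):
  reciprocity: (255/383) -> -(383/255)
  reduce: (128/255)
  pull out 2: (2/255) = +1  (since 255 mod 8 = 7)
  pull out 2: (2/255) = +1  (since 255 mod 8 = 7)
  pull out 2: (2/255) = +1  (since 255 mod 8 = 7)
  pull out 2: (2/255) = +1  (since 255 mod 8 = 7)
  pull out 2: (2/255) = +1  (since 255 mod 8 = 7)
  pull out 2: (2/255) = +1  (since 255 mod 8 = 7)
  pull out 2: (2/255) = +1  (since 255 mod 8 = 7)
  (1/255) = 1
Product of signs = -1
(255/383) = -1

-1


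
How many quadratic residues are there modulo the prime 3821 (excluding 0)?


For prime p, the number of non-zero quadratic residues is (p-1)/2.
= (3821-1)/2
= 1910

1910


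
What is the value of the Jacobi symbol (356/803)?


Compute (356/803) via quadratic reciprocity:
  pull out 2: (2/803) = -1  (since 803 mod 8 = 3)
  pull out 2: (2/803) = -1  (since 803 mod 8 = 3)
  reciprocity: (89/803) -> +(803/89)
  reduce: (2/89)
  pull out 2: (2/89) = +1  (since 89 mod 8 = 1)
  (1/89) = 1
Product of signs = 1

1


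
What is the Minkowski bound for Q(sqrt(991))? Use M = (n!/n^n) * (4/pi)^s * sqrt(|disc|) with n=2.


d = 991, d mod 4 = 3, so disc(K) = 4d = 3964; |disc(K)| = 3964
Real quadratic field, so n = 2, s = r2 = 0, r1 = 2
M = (n!/n^n) * (4/pi)^s * sqrt(|disc(K)|) = (2!/2^2) * (4/pi)^0 * sqrt(3964)
= 0.5 * 1.000000 * 62.960305
= 31.4802

31.4802


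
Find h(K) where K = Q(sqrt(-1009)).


K = Q(sqrt(-1009)). d mod 4 = 3, so D = disc(K) = 4d = -4036
h(K) equals the number of primitive reduced positive-definite forms (a, b, c) = a*x^2 + b*x*y + c*y^2 with b^2 - 4ac = D,
where reduced means |b| <= a <= c, with b >= 0 whenever |b| = a or a = c, and primitive means gcd(a, b, c) = 1.
Reduced forces 3a^2 <= |D| = 4036, so 1 <= a <= 36; b must have the parity of D, and c = (b^2 - D)/(4a) must be an integer >= a.
Enumerate a = 1..36, b in [-a, a]:
  a=1: (1, 0, 1009)  [1]
  a=2: (2, 2, 505)  [1]
  a=3..4: none
  a=5: (5, -2, 202), (5, 2, 202)  [2]
  a=6..9: none
  a=10: (10, -2, 101), (10, 2, 101)  [2]
  a=11: (11, -10, 94), (11, 10, 94)  [2]
  a=12..18: none
  a=19: (19, -12, 55), (19, 12, 55)  [2]
  a=20..21: none
  a=22: (22, -10, 47), (22, 10, 47)  [2]
  a=23: (23, -14, 46), (23, 14, 46)  [2]
  a=24: none
  a=25: (25, -8, 41), (25, 8, 41)  [2]
  a=26..28: none
  a=29: (29, -16, 37), (29, 16, 37)  [2]
  a=30: none
  a=31: (31, -26, 38), (31, 26, 38)  [2]
  a=32..36: none
Total reduced forms: 1 + 1 + 2 + 2 + 2 + 2 + 2 + 2 + 2 + 2 + 2 = 20
h = 20

20


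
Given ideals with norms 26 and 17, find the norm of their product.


N(IJ) = N(I) * N(J)
= 26 * 17
= 442

442


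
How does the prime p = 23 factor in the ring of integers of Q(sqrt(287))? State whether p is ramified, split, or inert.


K = Q(sqrt(287)). Since d mod 4 = 3, disc(K) = 1148.
Check p | disc: 1148 mod 23 = 21.
p does not divide disc. Compute Legendre symbol (d/p):
11^((23-1)/2) mod 23 = -1
(d/p) = -1, so p is inert: (p) stays prime with e=1, f=2, g=1.
Therefore p is inert.

inert


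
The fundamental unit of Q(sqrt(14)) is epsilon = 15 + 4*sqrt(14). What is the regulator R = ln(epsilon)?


epsilon = 15 + 4*sqrt(14)
= 29.9666
R = ln(29.9666)
= 3.4001

3.4001


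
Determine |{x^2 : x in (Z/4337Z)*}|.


For prime p, the number of non-zero quadratic residues is (p-1)/2.
= (4337-1)/2
= 2168

2168


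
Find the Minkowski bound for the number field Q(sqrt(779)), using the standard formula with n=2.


d = 779, d mod 4 = 3, so disc(K) = 4d = 3116; |disc(K)| = 3116
Real quadratic field, so n = 2, s = r2 = 0, r1 = 2
M = (n!/n^n) * (4/pi)^s * sqrt(|disc(K)|) = (2!/2^2) * (4/pi)^0 * sqrt(3116)
= 0.5 * 1.000000 * 55.821143
= 27.9106

27.9106


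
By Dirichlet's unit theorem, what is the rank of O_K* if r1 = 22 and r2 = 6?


By Dirichlet's unit theorem:
rank = r1 + r2 - 1
= 22 + 6 - 1
= 27

27


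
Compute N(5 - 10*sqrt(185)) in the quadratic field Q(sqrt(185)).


N(a + b*sqrt(d)) = a^2 - d*b^2
= (5)^2 - (185)*(-10)^2
= 25 - 18500
= -18475

-18475


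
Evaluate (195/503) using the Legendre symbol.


p = 503 is prime, so compute (195/503) with the reciprocity algorithm (Jacobi-symbol steps: pull out 2s via (2/n), flip via reciprocity, reduce):
  reciprocity: (195/503) -> -(503/195)
  reduce: (113/195)
  reciprocity: (113/195) -> +(195/113)
  reduce: (82/113)
  pull out 2: (2/113) = +1  (since 113 mod 8 = 1)
  reciprocity: (41/113) -> +(113/41)
  reduce: (31/41)
  reciprocity: (31/41) -> +(41/31)
  reduce: (10/31)
  pull out 2: (2/31) = +1  (since 31 mod 8 = 7)
  reciprocity: (5/31) -> +(31/5)
  reduce: (1/5)
  (1/5) = 1
Product of signs = -1
(195/503) = -1

-1


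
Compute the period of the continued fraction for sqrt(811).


Run the CF algorithm for sqrt(811).
a_0 = floor(sqrt(811)) = 28; set m_0=0, q_0=1.
Recurrence: m' = q*a - m,  q' = (d - m'^2)/q,  a' = floor((a_0 + m')/q').
  step 1: m=28, q=27, a=2
  step 2: m=26, q=5, a=10
  step 3: m=24, q=47, a=1
  step 4: m=23, q=6, a=8
  step 5: m=25, q=31, a=1
  step 6: m=6, q=25, a=1
  step 7: m=19, q=18, a=2
  step 8: m=17, q=29, a=1
  step 9: m=12, q=23, a=1
  step 10: m=11, q=30, a=1
  step 11: m=19, q=15, a=3
  step 12: m=26, q=9, a=6
  step 13: m=28, q=3, a=18
  step 14: m=26, q=45, a=1
  step 15: m=19, q=10, a=4
  step 16: m=21, q=37, a=1
  step 17: m=16, q=15, a=2
  step 18: m=14, q=41, a=1
  step 19: m=27, q=2, a=27
  step 20: m=27, q=41, a=1
  step 21: m=14, q=15, a=2
  step 22: m=16, q=37, a=1
  step 23: m=21, q=10, a=4
  step 24: m=19, q=45, a=1
  step 25: m=26, q=3, a=18
  step 26: m=28, q=9, a=6
  step 27: m=26, q=15, a=3
  step 28: m=19, q=30, a=1
  step 29: m=11, q=23, a=1
  step 30: m=12, q=29, a=1
  step 31: m=17, q=18, a=2
  step 32: m=19, q=25, a=1
  step 33: m=6, q=31, a=1
  step 34: m=25, q=6, a=8
  step 35: m=23, q=47, a=1
  step 36: m=24, q=5, a=10
  step 37: m=26, q=27, a=2
  step 38: m=28, q=1, a=56
a_38 = 2*a_0 = 56, so the period closes here.
sqrt(811) = [28; 2, 10, 1, 8, 1, 1, 2, 1, 1, 1, 3, 6, 18, 1, 4, 1, 2, 1, 27, 1, 2, 1, 4, 1, 18, 6, 3, 1, 1, 1, 2, 1, 1, 8, 1, 10, 2, 56]
Period length = 38

38


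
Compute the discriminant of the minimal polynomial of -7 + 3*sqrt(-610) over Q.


The element -7 + 3*sqrt(-610) has minimal polynomial:
x^2 + 14*x + 5539
Discriminant = (14)^2 - 4*(5539)
= 196 - 22156
= -21960

-21960


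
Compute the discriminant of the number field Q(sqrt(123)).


For K = Q(sqrt(d)) with d squarefree: disc(K) = d if d = 1 mod 4, and disc(K) = 4d if d = 2 or 3 mod 4.
Here d = 123, and d mod 4 = 3.
d = 3 mod 4, not 1 (O_K = Z[sqrt(d)]), so disc(K) = 4d = 4 * (123) = 492

492


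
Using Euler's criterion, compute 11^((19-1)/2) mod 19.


p = 19 is prime and the exponent is (p-1)/2 = 9, so by Euler's criterion 11^9 = (11/19) = +1 or -1 mod 19.
Compute by square-and-multiply:
  9 = 8 + 1 (binary 1001)
  Repeated squaring mod 19: 11^1 = 11, 11^2 = 7, 11^4 = 11, 11^8 = 7
  11^9 = 11^8 * 11^1 = 7 * 11 mod 19
    7 * 11 = 77 = 1 mod 19
  11^9 = 1 mod 19
Result 1: 11 is a quadratic residue mod 19.
11^9 mod 19 = 1

1


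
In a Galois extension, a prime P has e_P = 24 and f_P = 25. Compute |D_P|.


|D_P| = e * f
= 24 * 25
= 600

600


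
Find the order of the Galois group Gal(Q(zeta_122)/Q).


|Gal(Q(zeta_122)/Q)| = phi(122)
= 60

60


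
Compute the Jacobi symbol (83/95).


Compute (83/95) via quadratic reciprocity:
  reciprocity: (83/95) -> -(95/83)
  reduce: (12/83)
  pull out 2: (2/83) = -1  (since 83 mod 8 = 3)
  pull out 2: (2/83) = -1  (since 83 mod 8 = 3)
  reciprocity: (3/83) -> -(83/3)
  reduce: (2/3)
  pull out 2: (2/3) = -1  (since 3 mod 8 = 3)
  (1/3) = 1
Product of signs = -1

-1


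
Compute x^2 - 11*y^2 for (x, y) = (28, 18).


x^2 - d*y^2
= 28^2 - 11*18^2
= 784 - 3564
= -2780

-2780


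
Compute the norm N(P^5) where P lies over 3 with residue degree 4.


N(P^a) = p^(a*f)
= 3^(5*4)
= 3^20
= 3486784401

3486784401


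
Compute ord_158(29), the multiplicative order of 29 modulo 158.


We want ord_158(29), the smallest k >= 1 with 29^k = 1 mod 158.
n = 158 = 2 * 79, phi(158) = 78; the order divides phi(n).
Divisors of 78: 1, 2, 3, 6, 13, 26, 39, 78
Repeated squaring mod 158: 29^1 = 29, 29^2 = 51, 29^4 = 73, 29^8 = 115, 29^16 = 111, 29^32 = 155, 29^64 = 9
Test divisors in increasing order:
  k=1: 29^1 = 29 mod 158
  k=2: 29^2 = 51 mod 158
  k=3: 29^3 = 51 * 29 = 57 mod 158
  k=6: 29^6 = 73 * 51 = 89 mod 158
  k=13: 29^13 = 115 * 73 * 29 = 135 mod 158
  k=26: 29^26 = 111 * 115 * 51 = 55 mod 158
  k=39: 29^39 = 155 * 73 * 51 * 29 = 157 mod 158
  k=78: 29^78 = 9 * 115 * 73 * 51 = 1 mod 158  <- first divisor giving 1
Order = 78

78


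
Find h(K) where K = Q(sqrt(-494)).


K = Q(sqrt(-494)). d mod 4 = 2, so D = disc(K) = 4d = -1976
h(K) equals the number of primitive reduced positive-definite forms (a, b, c) = a*x^2 + b*x*y + c*y^2 with b^2 - 4ac = D,
where reduced means |b| <= a <= c, with b >= 0 whenever |b| = a or a = c, and primitive means gcd(a, b, c) = 1.
Reduced forces 3a^2 <= |D| = 1976, so 1 <= a <= 25; b must have the parity of D, and c = (b^2 - D)/(4a) must be an integer >= a.
Enumerate a = 1..25, b in [-a, a]:
  a=1: (1, 0, 494)  [1]
  a=2: (2, 0, 247)  [1]
  a=3: (3, -2, 165), (3, 2, 165)  [2]
  a=4: none
  a=5: (5, -2, 99), (5, 2, 99)  [2]
  a=6: (6, -4, 83), (6, 4, 83)  [2]
  a=7..8: none
  a=9: (9, -2, 55), (9, 2, 55)  [2]
  a=10: (10, -8, 51), (10, 8, 51)  [2]
  a=11: (11, -2, 45), (11, 2, 45)  [2]
  a=12: none
  a=13: (13, 0, 38)  [1]
  a=14: none
  a=15: (15, -8, 34), (15, -2, 33), (15, 2, 33), (15, 8, 34)  [4]
  a=16: none
  a=17: (17, -8, 30), (17, 8, 30)  [2]
  a=18: (18, -16, 31), (18, 16, 31)  [2]
  a=19: (19, 0, 26)  [1]
  a=20..21: none
  a=22: (22, -20, 27), (22, 20, 27)  [2]
  a=23: (23, -18, 25), (23, 18, 25)  [2]
  a=24..25: none
Total reduced forms: 1 + 1 + 2 + 2 + 2 + 2 + 2 + 2 + 1 + 4 + 2 + 2 + 1 + 2 + 2 = 28
h = 28

28


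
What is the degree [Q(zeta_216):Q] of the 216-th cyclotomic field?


The degree equals Euler's totient phi(216).
216 = 2^3 * 3^3
phi(216) = 72

72


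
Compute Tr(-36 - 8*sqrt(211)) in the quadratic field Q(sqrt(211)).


Tr(a + b*sqrt(d)) = (a + b*sqrt(d)) + (a - b*sqrt(d)) = 2a
= 2 * (-36)
= -72

-72


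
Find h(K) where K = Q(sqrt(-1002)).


K = Q(sqrt(-1002)). d mod 4 = 2, so D = disc(K) = 4d = -4008
h(K) equals the number of primitive reduced positive-definite forms (a, b, c) = a*x^2 + b*x*y + c*y^2 with b^2 - 4ac = D,
where reduced means |b| <= a <= c, with b >= 0 whenever |b| = a or a = c, and primitive means gcd(a, b, c) = 1.
Reduced forces 3a^2 <= |D| = 4008, so 1 <= a <= 36; b must have the parity of D, and c = (b^2 - D)/(4a) must be an integer >= a.
Enumerate a = 1..36, b in [-a, a]:
  a=1: (1, 0, 1002)  [1]
  a=2: (2, 0, 501)  [1]
  a=3: (3, 0, 334)  [1]
  a=4..5: none
  a=6: (6, 0, 167)  [1]
  a=7..12: none
  a=13: (13, -10, 79), (13, 10, 79)  [2]
  a=14..16: none
  a=17: (17, -2, 59), (17, 2, 59)  [2]
  a=18: none
  a=19: (19, -18, 57), (19, 18, 57)  [2]
  a=20..25: none
  a=26: (26, -16, 41), (26, 16, 41)  [2]
  a=27..28: none
  a=29: (29, -20, 38), (29, 20, 38)  [2]
  a=30..33: none
  a=34: (34, -32, 37), (34, 32, 37)  [2]
  a=35..36: none
Total reduced forms: 1 + 1 + 1 + 1 + 2 + 2 + 2 + 2 + 2 + 2 = 16
h = 16

16


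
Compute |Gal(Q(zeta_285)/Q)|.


|Gal(Q(zeta_285)/Q)| = phi(285)
= 144

144


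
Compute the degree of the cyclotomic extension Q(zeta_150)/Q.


The degree equals Euler's totient phi(150).
150 = 2 * 3 * 5^2
phi(150) = 40

40


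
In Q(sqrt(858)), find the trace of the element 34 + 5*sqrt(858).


Tr(a + b*sqrt(d)) = (a + b*sqrt(d)) + (a - b*sqrt(d)) = 2a
= 2 * (34)
= 68

68


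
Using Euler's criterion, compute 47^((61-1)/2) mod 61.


p = 61 is prime and the exponent is (p-1)/2 = 30, so by Euler's criterion 47^30 = (47/61) = +1 or -1 mod 61.
Compute by square-and-multiply:
  30 = 16 + 8 + 4 + 2 (binary 11110)
  Repeated squaring mod 61: 47^1 = 47, 47^2 = 13, 47^4 = 47, 47^8 = 13, 47^16 = 47
  47^30 = 47^16 * 47^8 * 47^4 * 47^2 = 47 * 13 * 47 * 13 mod 61
    47 * 13 = 611 = 1 mod 61
    1 * 47 = 47 = 47 mod 61
    47 * 13 = 611 = 1 mod 61
  47^30 = 1 mod 61
Result 1: 47 is a quadratic residue mod 61.
47^30 mod 61 = 1

1


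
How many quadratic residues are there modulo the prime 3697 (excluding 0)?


For prime p, the number of non-zero quadratic residues is (p-1)/2.
= (3697-1)/2
= 1848

1848


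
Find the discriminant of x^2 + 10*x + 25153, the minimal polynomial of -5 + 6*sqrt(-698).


The element -5 + 6*sqrt(-698) has minimal polynomial:
x^2 + 10*x + 25153
Discriminant = (10)^2 - 4*(25153)
= 100 - 100612
= -100512

-100512


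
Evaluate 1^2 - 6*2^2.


x^2 - d*y^2
= 1^2 - 6*2^2
= 1 - 24
= -23

-23


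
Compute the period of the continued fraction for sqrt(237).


Run the CF algorithm for sqrt(237).
a_0 = floor(sqrt(237)) = 15; set m_0=0, q_0=1.
Recurrence: m' = q*a - m,  q' = (d - m'^2)/q,  a' = floor((a_0 + m')/q').
  step 1: m=15, q=12, a=2
  step 2: m=9, q=13, a=1
  step 3: m=4, q=17, a=1
  step 4: m=13, q=4, a=7
  step 5: m=15, q=3, a=10
  step 6: m=15, q=4, a=7
  step 7: m=13, q=17, a=1
  step 8: m=4, q=13, a=1
  step 9: m=9, q=12, a=2
  step 10: m=15, q=1, a=30
a_10 = 2*a_0 = 30, so the period closes here.
sqrt(237) = [15; 2, 1, 1, 7, 10, 7, 1, 1, 2, 30]
Period length = 10

10


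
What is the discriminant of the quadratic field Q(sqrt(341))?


For K = Q(sqrt(d)) with d squarefree: disc(K) = d if d = 1 mod 4, and disc(K) = 4d if d = 2 or 3 mod 4.
Here d = 341, and d mod 4 = 1.
d = 1 mod 4 (O_K = Z[(1+sqrt(d))/2]), so disc(K) = d = 341

341


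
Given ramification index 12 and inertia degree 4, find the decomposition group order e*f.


|D_P| = e * f
= 12 * 4
= 48

48


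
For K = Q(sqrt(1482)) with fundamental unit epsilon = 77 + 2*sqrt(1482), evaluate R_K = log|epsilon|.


epsilon = 77 + 2*sqrt(1482)
= 153.9935
R = ln(153.9935)
= 5.0369

5.0369


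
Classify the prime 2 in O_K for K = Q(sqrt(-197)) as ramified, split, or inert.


K = Q(sqrt(-197)). Since d mod 4 = 3, disc(K) = -788.
Check p | disc: -788 mod 2 = 0.
p divides disc, so p ramifies: (p) = P^2 with e=2, f=1, g=1.
Therefore p is ramified.

ramified


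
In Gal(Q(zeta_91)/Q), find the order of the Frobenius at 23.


The Frobenius at p in Gal(Q(zeta_n)/Q) = (Z/nZ)* is the class of p, so its order is ord_91(23), the smallest k >= 1 with 23^k = 1 mod 91.
n = 91 = 7 * 13, phi(91) = 72; the order divides phi(n).
Divisors of 72: 1, 2, 3, 4, 6, 8, 9, 12, 18, 24, 36, 72
Repeated squaring mod 91: 23^1 = 23, 23^2 = 74, 23^4 = 16, 23^8 = 74, 23^16 = 16, 23^32 = 74, 23^64 = 16
Test divisors in increasing order:
  k=1: 23^1 = 23 mod 91
  k=2: 23^2 = 74 mod 91
  k=3: 23^3 = 74 * 23 = 64 mod 91
  k=4: 23^4 = 16 mod 91
  k=6: 23^6 = 16 * 74 = 1 mod 91  <- first divisor giving 1
Order = 6

6
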